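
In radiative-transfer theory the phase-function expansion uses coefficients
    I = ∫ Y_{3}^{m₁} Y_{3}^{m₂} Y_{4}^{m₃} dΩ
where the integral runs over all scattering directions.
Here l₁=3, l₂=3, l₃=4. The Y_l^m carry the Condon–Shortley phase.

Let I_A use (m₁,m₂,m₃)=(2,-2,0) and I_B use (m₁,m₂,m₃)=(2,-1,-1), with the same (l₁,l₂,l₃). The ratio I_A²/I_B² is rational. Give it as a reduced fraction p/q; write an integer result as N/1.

Shared (l₁,l₂,l₃)=(3,3,4): N and (l;000)² cancel in I_A²/I_B².
A: Δ = 2!·4!·4!/11! = 1/34650; Racah Σ t=0..1: t=0:+1/72 t=1:−1/576 = 7/576; ⇒ 3j(3 3 4; 2 -2 0)² = 7/198, sgn +1
B: Δ = 2!·4!·4!/11! = 1/34650; Racah Σ t=0..1: t=0:+1/48 t=1:−1/144 = 1/72; ⇒ 3j(3 3 4; 2 -1 -1)² = 16/693, sgn -1
I_A²/I_B² = (7/198)/(16/693) = 49/32

49/32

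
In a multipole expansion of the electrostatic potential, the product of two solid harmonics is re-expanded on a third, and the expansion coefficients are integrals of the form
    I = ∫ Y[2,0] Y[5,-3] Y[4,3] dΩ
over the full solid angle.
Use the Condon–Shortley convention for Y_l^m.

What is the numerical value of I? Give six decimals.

L=11 odd ⇒ parity kills the (l;000) factor ⇒ I = 0

0.000000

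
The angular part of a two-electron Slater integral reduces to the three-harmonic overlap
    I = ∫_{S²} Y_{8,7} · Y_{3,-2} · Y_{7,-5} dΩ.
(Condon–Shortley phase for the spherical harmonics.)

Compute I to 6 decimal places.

-0.191458

Rules hold: Σm=0, L=18 even, 5≤7≤11.
N = 17·7·15 = 1785
Δ = 4!·12!·2!/19! = 1/5290740
Racah Σ t=1..3: t=1:−1/7257600 t=2:+1/2073600 t=3:−1/7257600 = 1/4838400
⇒ 3j(8 3 7; 0 0 0)² = 252/20995, sgn -1
Racah Σ t=0..1: t=0:+1/958003200 t=1:−1/5748019200 = 1/1149603840
⇒ 3j(8 3 7; 7 -2 -5)² = 125/5814, sgn +1
4πI² = N·(3j₀)²·(3jₘ)² = 36750/79781
I = -1·√(0.460636/4π) = -0.19145821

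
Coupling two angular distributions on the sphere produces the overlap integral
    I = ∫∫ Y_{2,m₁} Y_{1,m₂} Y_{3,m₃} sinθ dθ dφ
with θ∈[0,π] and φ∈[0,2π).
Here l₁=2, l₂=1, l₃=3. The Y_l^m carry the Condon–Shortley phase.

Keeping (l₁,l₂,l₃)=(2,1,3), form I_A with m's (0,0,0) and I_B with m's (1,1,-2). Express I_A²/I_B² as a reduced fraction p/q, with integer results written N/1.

l's match ⇒ only the (l;m) 3-j factors differ between A and B.
A: triangle coeff Δ(2,1,3) = 1/105; Σ_t [0,0]: t=0:+1/4 = 1/4; (3j)²=3/35 [(2 1 3; 0 0 0)], sign=-1
B: triangle coeff Δ(2,1,3) = 1/105; Σ_t [0,0]: t=0:+1/12 = 1/12; (3j)²=2/21 [(2 1 3; 1 1 -2)], sign=-1
I_A²/I_B² = (3/35)/(2/21) = 9/10

9/10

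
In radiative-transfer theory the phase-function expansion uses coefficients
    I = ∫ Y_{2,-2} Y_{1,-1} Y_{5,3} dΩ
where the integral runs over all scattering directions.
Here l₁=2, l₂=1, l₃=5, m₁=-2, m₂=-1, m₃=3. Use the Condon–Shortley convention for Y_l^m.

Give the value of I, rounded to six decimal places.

0.000000

triangle: need 1≤l₃≤3, have 5; I=0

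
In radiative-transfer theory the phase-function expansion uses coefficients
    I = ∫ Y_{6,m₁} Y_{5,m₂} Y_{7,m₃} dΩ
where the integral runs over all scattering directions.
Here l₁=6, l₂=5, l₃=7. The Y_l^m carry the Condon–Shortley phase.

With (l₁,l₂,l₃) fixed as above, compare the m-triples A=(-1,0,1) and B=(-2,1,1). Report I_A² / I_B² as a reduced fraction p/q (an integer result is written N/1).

l's match ⇒ only the (l;m) 3-j factors differ between A and B.
A: triangle coeff Δ(6,5,7) = 1/174594420; Σ_t [0,4]: t=0:+1/14515200 t=1:−1/414720 t=2:+1/103680 t=3:−1/165888 t=4:+1/2073600 = 17/9676800; (3j)²=85/19019 [(6 5 7; -1 0 1)], sign=+1
B: triangle coeff Δ(6,5,7) = 1/174594420; Σ_t [0,4]: t=0:+1/696729600 t=1:−1/3628800 t=2:+1/276480 t=3:−1/155520 t=4:+1/663552 = -367/232243200; (3j)²=134689/19399380 [(6 5 7; -2 1 1)], sign=-1
I_A²/I_B² = (85/19019)/(134689/19399380) = 86700/134689

86700/134689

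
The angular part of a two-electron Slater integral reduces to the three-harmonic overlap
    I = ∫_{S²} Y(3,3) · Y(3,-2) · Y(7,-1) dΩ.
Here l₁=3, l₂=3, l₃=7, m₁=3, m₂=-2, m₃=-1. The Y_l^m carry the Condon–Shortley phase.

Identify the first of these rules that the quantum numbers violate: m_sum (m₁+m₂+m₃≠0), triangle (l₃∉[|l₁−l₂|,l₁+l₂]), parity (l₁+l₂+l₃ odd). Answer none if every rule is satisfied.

triangle

azimuthal sum: 3 − 2 − 1 = 0  ✓
0 ≤ 7 ≤ 6 (triangle on l)  ✗
L = 3 + 3 + 7 = 13 (odd)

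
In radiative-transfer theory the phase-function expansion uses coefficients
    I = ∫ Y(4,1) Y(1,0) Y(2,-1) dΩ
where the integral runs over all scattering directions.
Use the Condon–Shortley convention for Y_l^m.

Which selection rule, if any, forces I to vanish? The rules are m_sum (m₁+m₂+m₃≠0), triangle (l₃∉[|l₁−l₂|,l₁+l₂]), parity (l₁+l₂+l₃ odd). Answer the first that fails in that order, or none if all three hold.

triangle

azimuthal sum: 1 + 0 − 1 = 0  ✓
3 ≤ 2 ≤ 5 (triangle on l)  ✗
L = 4 + 1 + 2 = 7 (odd)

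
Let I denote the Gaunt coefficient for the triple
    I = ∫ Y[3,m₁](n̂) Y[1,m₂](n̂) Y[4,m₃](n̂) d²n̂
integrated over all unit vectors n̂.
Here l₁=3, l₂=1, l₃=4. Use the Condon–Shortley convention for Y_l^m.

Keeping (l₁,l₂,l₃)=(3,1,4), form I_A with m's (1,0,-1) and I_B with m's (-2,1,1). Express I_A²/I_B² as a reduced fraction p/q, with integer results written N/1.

Shared (l₁,l₂,l₃)=(3,1,4): N and (l;000)² cancel in I_A²/I_B².
A: Δ = 0!·6!·2!/9! = 1/252; Racah Σ t=0..0: t=0:+1/48 = 1/48; ⇒ 3j(3 1 4; 1 0 -1)² = 5/84, sgn -1
B: Δ = 0!·6!·2!/9! = 1/252; Racah Σ t=0..0: t=0:+1/240 = 1/240; ⇒ 3j(3 1 4; -2 1 1)² = 1/84, sgn -1
I_A²/I_B² = (5/84)/(1/84) = 5/1

5/1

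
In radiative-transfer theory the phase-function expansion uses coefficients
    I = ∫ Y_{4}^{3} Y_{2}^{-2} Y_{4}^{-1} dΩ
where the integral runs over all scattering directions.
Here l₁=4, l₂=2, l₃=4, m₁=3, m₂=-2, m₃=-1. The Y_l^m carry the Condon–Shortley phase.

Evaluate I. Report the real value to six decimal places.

Checks pass: Σm=0; 10 even; l₃=4∈[2,6].
(2·4+1)(2·2+1)(2·4+1) = 405
Δ: 2! 6! 2! / 11! → 1/13860
sum: t=0:+1/192 t=1:−1/36 t=2:+1/192 = -5/288
3j²(4 2 4; 0 0 0) = Δ·Π!·Σ² = 20/693  (sign -1)
sum: t=0:+1/480 = 1/480
3j²(4 2 4; 3 -2 -1) = Δ·Π!·Σ² = 3/110  (sign -1)
combine: 4πI² = 405·20/693·3/110 = 270/847
take √, sign +1: I = 0.15927046

0.159270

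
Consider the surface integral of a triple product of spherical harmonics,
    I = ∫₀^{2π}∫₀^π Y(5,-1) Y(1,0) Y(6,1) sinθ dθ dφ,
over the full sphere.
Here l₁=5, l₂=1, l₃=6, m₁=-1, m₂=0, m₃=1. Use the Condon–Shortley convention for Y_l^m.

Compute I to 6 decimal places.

m-sum 0 ✓  L=12 even ✓  4≤6≤6 ✓
Π(2lᵢ+1) = 11×3×13 = 429
triangle coeff Δ(5,1,6) = 1/858
Σ_t [0,0]: t=0:+1/14400 = 1/14400
(3j)²=6/143 [(5 1 6; 0 0 0)], sign=+1
Σ_t [0,0]: t=0:+1/17280 = 1/17280
(3j)²=35/858 [(5 1 6; -1 0 1)], sign=-1
⇒ 4πI² = 105/143
I = (-1)√(105/143/(4π)) = -0.24172507

-0.241725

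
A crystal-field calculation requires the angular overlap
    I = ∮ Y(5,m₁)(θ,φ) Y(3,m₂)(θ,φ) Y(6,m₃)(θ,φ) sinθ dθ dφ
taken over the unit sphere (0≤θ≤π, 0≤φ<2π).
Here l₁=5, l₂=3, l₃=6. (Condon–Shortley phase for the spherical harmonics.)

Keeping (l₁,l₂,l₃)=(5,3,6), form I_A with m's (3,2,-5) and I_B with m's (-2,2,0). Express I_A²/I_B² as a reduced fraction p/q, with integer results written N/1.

Same 5,3,6: normalisation and zero-m 3j drop out of the ratio.
A: Δ: 2! 8! 4! / 15! → 1/675675; sum: t=1:−1/120960 t=2:+1/483840 = -1/161280; 3j²(5 3 6; 3 2 -5) = Δ·Π!·Σ² = 2/91  (sign +1)
B: Δ: 2! 8! 4! / 15! → 1/675675; sum: t=1:−1/34560 t=2:+1/8640 = 1/11520; 3j²(5 3 6; -2 2 0) = Δ·Π!·Σ² = 3/143  (sign +1)
I_A²/I_B² = (2/91)/(3/143) = 22/21

22/21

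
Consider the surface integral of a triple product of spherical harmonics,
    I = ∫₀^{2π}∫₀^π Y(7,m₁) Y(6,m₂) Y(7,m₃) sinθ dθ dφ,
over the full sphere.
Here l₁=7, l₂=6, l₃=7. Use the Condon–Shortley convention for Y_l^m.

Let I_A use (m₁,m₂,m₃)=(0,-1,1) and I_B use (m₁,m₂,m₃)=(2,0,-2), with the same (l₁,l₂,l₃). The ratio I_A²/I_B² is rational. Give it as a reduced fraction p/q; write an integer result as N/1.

l's match ⇒ only the (l;m) 3-j factors differ between A and B.
A: triangle coeff Δ(7,6,7) = 1/2444321880; Σ_t [0,5]: t=0:+1/435456000 t=1:−1/8294400 t=2:+1/1244160 t=3:−1/995328 t=4:+1/4147200 t=5:−1/124416000 = -1/11612160; (3j)²=125/92378 [(7 6 7; 0 -1 1)], sign=-1
B: triangle coeff Δ(7,6,7) = 1/2444321880; Σ_t [0,5]: t=0:+1/373248000 t=1:−1/8294400 t=2:+1/1658880 t=3:−1/1866240 t=4:+1/11612160 t=5:−1/580608000 = 1/29859840; (3j)²=125/277134 [(7 6 7; 2 0 -2)], sign=-1
I_A²/I_B² = (125/92378)/(125/277134) = 3/1

3/1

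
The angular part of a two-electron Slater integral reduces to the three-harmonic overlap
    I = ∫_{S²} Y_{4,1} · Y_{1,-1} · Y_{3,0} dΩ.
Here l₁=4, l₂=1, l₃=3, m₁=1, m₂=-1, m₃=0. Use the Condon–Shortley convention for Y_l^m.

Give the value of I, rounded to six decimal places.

Checks pass: Σm=0; 8 even; l₃=3∈[3,5].
(2·4+1)(2·1+1)(2·3+1) = 189
Δ: 2! 6! 0! / 9! → 1/252
sum: t=1:−1/36 = -1/36
3j²(4 1 3; 0 0 0) = Δ·Π!·Σ² = 4/63  (sign +1)
sum: t=0:+1/72 = 1/72
3j²(4 1 3; 1 -1 0) = Δ·Π!·Σ² = 5/126  (sign -1)
combine: 4πI² = 189·4/63·5/126 = 10/21
take √, sign -1: I = -0.19466390

-0.194664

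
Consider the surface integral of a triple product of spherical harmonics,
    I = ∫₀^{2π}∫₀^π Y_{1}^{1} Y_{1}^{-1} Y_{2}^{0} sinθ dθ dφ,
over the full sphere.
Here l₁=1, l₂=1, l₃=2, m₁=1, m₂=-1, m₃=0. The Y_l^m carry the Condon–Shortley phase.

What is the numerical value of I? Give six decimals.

Rules hold: Σm=0, L=4 even, 0≤2≤2.
N = 3·3·5 = 45
Δ = 0!·2!·2!/5! = 1/30
Racah Σ t=0..0: t=0:+1/1 = 1/1
⇒ 3j(1 1 2; 0 0 0)² = 2/15, sgn +1
Racah Σ t=0..0: t=0:+1/4 = 1/4
⇒ 3j(1 1 2; 1 -1 0)² = 1/30, sgn +1
4πI² = N·(3j₀)²·(3jₘ)² = 1/5
I = +1·√(0.2/4π) = 0.12615663

0.126157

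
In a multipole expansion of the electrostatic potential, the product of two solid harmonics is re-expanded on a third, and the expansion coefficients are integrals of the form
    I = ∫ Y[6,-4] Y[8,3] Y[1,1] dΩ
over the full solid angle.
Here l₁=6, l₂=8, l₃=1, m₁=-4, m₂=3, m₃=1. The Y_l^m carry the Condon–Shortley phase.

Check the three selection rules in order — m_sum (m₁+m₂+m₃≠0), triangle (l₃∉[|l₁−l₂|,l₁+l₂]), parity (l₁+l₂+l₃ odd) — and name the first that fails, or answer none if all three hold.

triangle

Σmᵢ = 0  ✓
l₃∈[|l₁−l₂|,l₁+l₂]=[2,14], have l₃=1  ✗
Σlᵢ = 15 ⇒ odd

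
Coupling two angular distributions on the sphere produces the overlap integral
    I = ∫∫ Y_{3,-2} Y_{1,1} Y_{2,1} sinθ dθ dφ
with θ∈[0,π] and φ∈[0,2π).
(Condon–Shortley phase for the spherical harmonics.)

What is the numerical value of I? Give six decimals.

0.261169

Checks pass: Σm=0; 6 even; l₃=2∈[2,4].
(2·3+1)(2·1+1)(2·2+1) = 105
Δ: 2! 4! 0! / 7! → 1/105
sum: t=1:−1/4 = -1/4
3j²(3 1 2; 0 0 0) = Δ·Π!·Σ² = 3/35  (sign -1)
sum: t=2:+1/12 = 1/12
3j²(3 1 2; -2 1 1) = Δ·Π!·Σ² = 2/21  (sign -1)
combine: 4πI² = 105·3/35·2/21 = 6/7
take √, sign +1: I = 0.26116903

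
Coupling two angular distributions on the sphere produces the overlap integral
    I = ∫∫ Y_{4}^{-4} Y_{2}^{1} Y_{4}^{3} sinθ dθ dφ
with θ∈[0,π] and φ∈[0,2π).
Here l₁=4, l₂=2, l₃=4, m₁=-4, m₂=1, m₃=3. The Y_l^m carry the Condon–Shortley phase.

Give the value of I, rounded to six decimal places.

0.198645

Rules hold: Σm=0, L=10 even, 2≤4≤6.
N = 9·5·9 = 405
Δ = 2!·6!·2!/11! = 1/13860
Racah Σ t=0..2: t=0:+1/192 t=1:−1/36 t=2:+1/192 = -5/288
⇒ 3j(4 2 4; 0 0 0)² = 20/693, sgn -1
Racah Σ t=2..2: t=2:+1/1440 = 1/1440
⇒ 3j(4 2 4; -4 1 3)² = 7/165, sgn -1
4πI² = N·(3j₀)²·(3jₘ)² = 60/121
I = +1·√(0.495868/4π) = 0.19864517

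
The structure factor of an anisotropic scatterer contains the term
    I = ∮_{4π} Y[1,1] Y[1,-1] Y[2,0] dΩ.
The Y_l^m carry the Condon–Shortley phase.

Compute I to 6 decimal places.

m-sum 0 ✓  L=4 even ✓  0≤2≤2 ✓
Π(2lᵢ+1) = 3×3×5 = 45
triangle coeff Δ(1,1,2) = 1/30
Σ_t [0,0]: t=0:+1/1 = 1/1
(3j)²=2/15 [(1 1 2; 0 0 0)], sign=+1
Σ_t [0,0]: t=0:+1/4 = 1/4
(3j)²=1/30 [(1 1 2; 1 -1 0)], sign=+1
⇒ 4πI² = 1/5
I = (+1)√(1/5/(4π)) = 0.12615663

0.126157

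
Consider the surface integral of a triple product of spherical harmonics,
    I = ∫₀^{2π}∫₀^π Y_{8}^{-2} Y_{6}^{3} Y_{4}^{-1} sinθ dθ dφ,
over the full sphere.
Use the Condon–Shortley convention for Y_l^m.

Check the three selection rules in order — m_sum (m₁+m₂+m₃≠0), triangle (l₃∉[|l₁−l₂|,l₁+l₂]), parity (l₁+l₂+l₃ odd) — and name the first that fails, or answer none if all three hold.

m₁+m₂+m₃ = -2 + 3 − 1 = 0  ✓
triangle: |8−6|=2 ≤ l₃=4 ≤ 8+6=14  ✓
parity: l₁+l₂+l₃ = 18 is even  ✓

none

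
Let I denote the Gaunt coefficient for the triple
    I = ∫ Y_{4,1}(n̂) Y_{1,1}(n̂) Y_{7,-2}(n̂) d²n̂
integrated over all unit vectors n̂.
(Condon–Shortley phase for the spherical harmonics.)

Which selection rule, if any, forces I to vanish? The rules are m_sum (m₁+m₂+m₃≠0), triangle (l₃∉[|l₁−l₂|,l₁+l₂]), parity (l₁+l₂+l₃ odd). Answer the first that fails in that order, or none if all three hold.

triangle

Σmᵢ = 0  ✓
l₃∈[|l₁−l₂|,l₁+l₂]=[3,5], have l₃=7  ✗
Σlᵢ = 12 ⇒ even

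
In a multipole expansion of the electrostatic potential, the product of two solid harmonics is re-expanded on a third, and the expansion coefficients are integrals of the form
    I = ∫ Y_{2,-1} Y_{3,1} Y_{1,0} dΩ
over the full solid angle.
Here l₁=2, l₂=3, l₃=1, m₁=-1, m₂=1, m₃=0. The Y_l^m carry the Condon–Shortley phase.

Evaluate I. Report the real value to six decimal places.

m-sum 0 ✓  L=6 even ✓  1≤1≤5 ✓
Π(2lᵢ+1) = 5×7×3 = 105
triangle coeff Δ(2,3,1) = 1/105
Σ_t [2,2]: t=2:+1/4 = 1/4
(3j)²=3/35 [(2 3 1; 0 0 0)], sign=-1
Σ_t [3,3]: t=3:−1/6 = -1/6
(3j)²=8/105 [(2 3 1; -1 1 0)], sign=+1
⇒ 4πI² = 24/35
I = (-1)√(24/35/(4π)) = -0.23359668

-0.233597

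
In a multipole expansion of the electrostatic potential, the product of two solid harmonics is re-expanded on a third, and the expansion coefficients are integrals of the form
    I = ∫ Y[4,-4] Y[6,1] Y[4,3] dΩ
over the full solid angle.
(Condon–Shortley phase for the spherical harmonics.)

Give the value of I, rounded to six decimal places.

0.065188

Rules hold: Σm=0, L=14 even, 2≤4≤10.
N = 9·13·9 = 1053
Δ = 6!·2!·6!/15! = 1/1261260
Racah Σ t=2..4: t=2:+1/4608 t=3:−1/1296 t=4:+1/4608 = -7/20736
⇒ 3j(4 6 4; 0 0 0)² = 20/1287, sgn -1
Racah Σ t=6..6: t=6:+1/172800 = 1/172800
⇒ 3j(4 6 4; -4 1 3)² = 7/2145, sgn -1
4πI² = N·(3j₀)²·(3jₘ)² = 84/1573
I = +1·√(0.0534011/4π) = 0.06518840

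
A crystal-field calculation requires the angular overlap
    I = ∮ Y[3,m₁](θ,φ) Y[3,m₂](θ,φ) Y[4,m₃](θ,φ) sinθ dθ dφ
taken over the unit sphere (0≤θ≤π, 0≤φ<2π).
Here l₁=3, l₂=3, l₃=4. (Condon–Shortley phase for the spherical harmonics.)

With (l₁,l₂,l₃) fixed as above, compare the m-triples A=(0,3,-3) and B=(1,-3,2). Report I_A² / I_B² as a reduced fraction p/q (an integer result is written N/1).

7/6

Shared (l₁,l₂,l₃)=(3,3,4): N and (l;000)² cancel in I_A²/I_B².
A: Δ = 2!·4!·4!/11! = 1/34650; Racah Σ t=2..2: t=2:+1/288 = 1/288; ⇒ 3j(3 3 4; 0 3 -3)² = 1/22, sgn -1
B: Δ = 2!·4!·4!/11! = 1/34650; Racah Σ t=0..0: t=0:+1/192 = 1/192; ⇒ 3j(3 3 4; 1 -3 2)² = 3/77, sgn +1
I_A²/I_B² = (1/22)/(3/77) = 7/6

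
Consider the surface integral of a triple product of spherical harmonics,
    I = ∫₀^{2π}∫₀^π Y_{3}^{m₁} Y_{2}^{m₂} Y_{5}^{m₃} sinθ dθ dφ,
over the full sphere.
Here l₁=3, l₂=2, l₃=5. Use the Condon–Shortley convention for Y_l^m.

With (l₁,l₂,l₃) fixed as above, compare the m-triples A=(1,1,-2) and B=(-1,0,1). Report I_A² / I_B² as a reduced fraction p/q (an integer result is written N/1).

Same 3,2,5: normalisation and zero-m 3j drop out of the ratio.
A: Δ: 0! 6! 4! / 11! → 1/2310; sum: t=0:+1/288 = 1/288; 3j²(3 2 5; 1 1 -2) = Δ·Π!·Σ² = 1/22  (sign -1)
B: Δ: 0! 6! 4! / 11! → 1/2310; sum: t=0:+1/192 = 1/192; 3j²(3 2 5; -1 0 1) = Δ·Π!·Σ² = 3/77  (sign +1)
I_A²/I_B² = (1/22)/(3/77) = 7/6

7/6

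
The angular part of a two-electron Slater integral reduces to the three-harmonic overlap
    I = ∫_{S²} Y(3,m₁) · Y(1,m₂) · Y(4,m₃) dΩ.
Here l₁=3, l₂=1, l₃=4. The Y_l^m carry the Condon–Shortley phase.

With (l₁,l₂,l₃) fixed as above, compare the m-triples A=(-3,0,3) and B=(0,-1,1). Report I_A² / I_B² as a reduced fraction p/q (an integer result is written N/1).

l's match ⇒ only the (l;m) 3-j factors differ between A and B.
A: triangle coeff Δ(3,1,4) = 1/252; Σ_t [0,0]: t=0:+1/720 = 1/720; (3j)²=1/36 [(3 1 4; -3 0 3)], sign=-1
B: triangle coeff Δ(3,1,4) = 1/252; Σ_t [0,0]: t=0:+1/72 = 1/72; (3j)²=5/126 [(3 1 4; 0 -1 1)], sign=-1
I_A²/I_B² = (1/36)/(5/126) = 7/10

7/10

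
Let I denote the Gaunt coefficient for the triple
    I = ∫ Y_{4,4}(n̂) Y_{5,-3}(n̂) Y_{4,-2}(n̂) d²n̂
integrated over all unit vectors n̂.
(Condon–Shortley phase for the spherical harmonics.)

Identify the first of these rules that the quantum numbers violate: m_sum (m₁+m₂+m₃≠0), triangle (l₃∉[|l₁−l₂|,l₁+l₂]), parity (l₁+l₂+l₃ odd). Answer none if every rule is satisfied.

Σmᵢ = -1  ✗
l₃∈[|l₁−l₂|,l₁+l₂]=[1,9], have l₃=4
Σlᵢ = 13 ⇒ odd

m_sum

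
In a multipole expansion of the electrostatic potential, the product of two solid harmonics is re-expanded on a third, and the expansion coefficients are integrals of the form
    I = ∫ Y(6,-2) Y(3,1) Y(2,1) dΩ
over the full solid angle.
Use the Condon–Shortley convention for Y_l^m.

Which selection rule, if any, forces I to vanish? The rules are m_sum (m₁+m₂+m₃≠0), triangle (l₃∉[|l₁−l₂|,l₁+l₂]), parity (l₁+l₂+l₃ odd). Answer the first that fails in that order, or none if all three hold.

triangle

m₁+m₂+m₃ = -2 + 1 + 1 = 0  ✓
triangle: |6−3|=3 ≤ l₃=2 ≤ 6+3=9  ✗
parity: l₁+l₂+l₃ = 11 is odd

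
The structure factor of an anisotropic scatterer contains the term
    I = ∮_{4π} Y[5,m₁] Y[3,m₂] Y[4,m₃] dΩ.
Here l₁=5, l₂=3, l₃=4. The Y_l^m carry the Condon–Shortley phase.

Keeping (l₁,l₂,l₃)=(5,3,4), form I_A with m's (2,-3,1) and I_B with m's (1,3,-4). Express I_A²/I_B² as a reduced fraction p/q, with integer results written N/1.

25/2

Same 5,3,4: normalisation and zero-m 3j drop out of the ratio.
A: Δ: 4! 6! 2! / 13! → 1/180180; sum: t=0:+1/1728 = 1/1728; 3j²(5 3 4; 2 -3 1) = Δ·Π!·Σ² = 25/858  (sign -1)
B: Δ: 4! 6! 2! / 13! → 1/180180; sum: t=4:+1/34560 = 1/34560; 3j²(5 3 4; 1 3 -4) = Δ·Π!·Σ² = 1/429  (sign +1)
I_A²/I_B² = (25/858)/(1/429) = 25/2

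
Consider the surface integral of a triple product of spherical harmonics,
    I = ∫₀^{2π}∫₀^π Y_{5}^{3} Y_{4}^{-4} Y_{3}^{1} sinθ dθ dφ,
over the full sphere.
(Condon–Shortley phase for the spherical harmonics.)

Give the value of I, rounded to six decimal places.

0.169606

Rules hold: Σm=0, L=12 even, 1≤3≤9.
N = 11·9·7 = 693
Δ = 6!·4!·2!/13! = 1/180180
Racah Σ t=2..4: t=2:+1/576 t=3:−1/144 t=4:+1/576 = -1/288
⇒ 3j(5 4 3; 0 0 0)² = 20/1001, sgn +1
Racah Σ t=0..0: t=0:+1/5760 = 1/5760
⇒ 3j(5 4 3; 3 -4 1)² = 56/2145, sgn +1
4πI² = N·(3j₀)²·(3jₘ)² = 672/1859
I = +1·√(0.361485/4π) = 0.16960553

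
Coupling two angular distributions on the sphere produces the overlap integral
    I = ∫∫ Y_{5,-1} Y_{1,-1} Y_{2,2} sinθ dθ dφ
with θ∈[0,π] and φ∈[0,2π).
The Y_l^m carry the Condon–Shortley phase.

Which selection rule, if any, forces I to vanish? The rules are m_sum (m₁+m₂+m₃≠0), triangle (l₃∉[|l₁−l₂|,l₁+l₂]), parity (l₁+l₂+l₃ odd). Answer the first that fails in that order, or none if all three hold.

Σmᵢ = 0  ✓
l₃∈[|l₁−l₂|,l₁+l₂]=[4,6], have l₃=2  ✗
Σlᵢ = 8 ⇒ even

triangle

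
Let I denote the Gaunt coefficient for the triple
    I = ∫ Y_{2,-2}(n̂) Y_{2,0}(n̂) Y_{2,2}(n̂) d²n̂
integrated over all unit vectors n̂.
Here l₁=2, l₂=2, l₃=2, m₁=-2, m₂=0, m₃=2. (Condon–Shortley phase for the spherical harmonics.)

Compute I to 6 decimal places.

Checks pass: Σm=0; 6 even; l₃=2∈[0,4].
(2·2+1)(2·2+1)(2·2+1) = 125
Δ: 2! 2! 2! / 7! → 1/630
sum: t=0:+1/8 t=1:−1/1 t=2:+1/8 = -3/4
3j²(2 2 2; 0 0 0) = Δ·Π!·Σ² = 2/35  (sign -1)
sum: t=2:+1/8 = 1/8
3j²(2 2 2; -2 0 2) = Δ·Π!·Σ² = 2/35  (sign +1)
combine: 4πI² = 125·2/35·2/35 = 20/49
take √, sign -1: I = -0.18022375

-0.180224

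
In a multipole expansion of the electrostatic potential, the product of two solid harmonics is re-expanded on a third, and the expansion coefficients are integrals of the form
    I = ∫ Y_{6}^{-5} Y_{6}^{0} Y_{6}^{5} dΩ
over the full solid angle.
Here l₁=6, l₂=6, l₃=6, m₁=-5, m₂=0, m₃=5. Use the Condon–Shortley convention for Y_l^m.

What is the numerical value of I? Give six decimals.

Rules hold: Σm=0, L=18 even, 0≤6≤12.
N = 13·13·13 = 2197
Δ = 6!·6!·6!/19! = 1/325909584
Racah Σ t=0..6: t=0:+1/373248000 t=1:−1/1728000 t=2:+1/110592 t=3:−1/46656 t=4:+1/110592 t=5:−1/1728000 t=6:+1/373248000 = -7/1555200
⇒ 3j(6 6 6; 0 0 0)² = 400/46189, sgn -1
Racah Σ t=5..6: t=5:−1/10368000 t=6:+1/62208000 = -1/12441600
⇒ 3j(6 6 6; -5 0 5)² = 275/16796, sgn +1
4πI² = N·(3j₀)²·(3jₘ)² = 32500/104329
I = -1·√(0.311515/4π) = -0.15744694

-0.157447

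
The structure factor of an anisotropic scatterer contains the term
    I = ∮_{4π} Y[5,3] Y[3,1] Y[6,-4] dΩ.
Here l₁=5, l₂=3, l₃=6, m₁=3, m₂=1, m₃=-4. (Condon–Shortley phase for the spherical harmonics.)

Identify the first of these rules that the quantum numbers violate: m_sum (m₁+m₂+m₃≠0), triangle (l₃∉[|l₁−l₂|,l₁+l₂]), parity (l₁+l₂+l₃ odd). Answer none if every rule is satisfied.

none

Σmᵢ = 0  ✓
l₃∈[|l₁−l₂|,l₁+l₂]=[2,8], have l₃=6  ✓
Σlᵢ = 14 ⇒ even  ✓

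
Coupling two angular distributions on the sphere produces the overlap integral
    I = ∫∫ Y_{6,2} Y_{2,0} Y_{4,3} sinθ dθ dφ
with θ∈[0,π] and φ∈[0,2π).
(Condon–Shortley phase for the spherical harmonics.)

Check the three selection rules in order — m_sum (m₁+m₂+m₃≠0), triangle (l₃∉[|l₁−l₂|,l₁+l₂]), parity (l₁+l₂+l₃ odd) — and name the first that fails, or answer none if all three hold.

m₁+m₂+m₃ = 2 + 0 + 3 = 5  ✗
triangle: |6−2|=4 ≤ l₃=4 ≤ 6+2=8
parity: l₁+l₂+l₃ = 12 is even

m_sum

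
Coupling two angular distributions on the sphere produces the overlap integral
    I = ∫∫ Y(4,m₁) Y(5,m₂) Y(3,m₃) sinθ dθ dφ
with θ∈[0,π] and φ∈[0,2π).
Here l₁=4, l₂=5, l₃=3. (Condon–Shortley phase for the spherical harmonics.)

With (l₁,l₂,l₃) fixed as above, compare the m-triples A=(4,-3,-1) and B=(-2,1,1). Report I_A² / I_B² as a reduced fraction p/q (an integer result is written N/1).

Shared (l₁,l₂,l₃)=(4,5,3): N and (l;000)² cancel in I_A²/I_B².
A: Δ = 6!·2!·4!/13! = 1/180180; Racah Σ t=0..0: t=0:+1/5760 = 1/5760; ⇒ 3j(4 5 3; 4 -3 -1)² = 56/2145, sgn +1
B: Δ = 6!·2!·4!/13! = 1/180180; Racah Σ t=4..6: t=4:+1/384 t=5:−1/720 t=6:+1/34560 = 43/34560; ⇒ 3j(4 5 3; -2 1 1)² = 1849/180180, sgn +1
I_A²/I_B² = (56/2145)/(1849/180180) = 4704/1849

4704/1849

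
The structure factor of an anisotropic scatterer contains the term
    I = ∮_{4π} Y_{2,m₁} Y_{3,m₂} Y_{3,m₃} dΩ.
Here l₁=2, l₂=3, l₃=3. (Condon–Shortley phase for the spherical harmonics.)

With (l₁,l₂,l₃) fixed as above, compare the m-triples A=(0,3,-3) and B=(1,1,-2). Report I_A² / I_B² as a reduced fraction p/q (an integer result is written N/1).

5/3

l's match ⇒ only the (l;m) 3-j factors differ between A and B.
A: triangle coeff Δ(2,3,3) = 1/3780; Σ_t [2,2]: t=2:+1/96 = 1/96; (3j)²=5/84 [(2 3 3; 0 3 -3)], sign=+1
B: triangle coeff Δ(2,3,3) = 1/3780; Σ_t [0,1]: t=0:+1/48 t=1:−1/12 = -1/16; (3j)²=1/28 [(2 3 3; 1 1 -2)], sign=+1
I_A²/I_B² = (5/84)/(1/28) = 5/3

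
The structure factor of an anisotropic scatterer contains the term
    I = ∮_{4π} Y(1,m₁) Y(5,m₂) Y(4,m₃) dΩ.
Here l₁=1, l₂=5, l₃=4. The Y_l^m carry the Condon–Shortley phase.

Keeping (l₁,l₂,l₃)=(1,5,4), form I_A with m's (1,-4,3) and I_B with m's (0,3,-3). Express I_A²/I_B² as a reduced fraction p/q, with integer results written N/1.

9/4

l's match ⇒ only the (l;m) 3-j factors differ between A and B.
A: triangle coeff Δ(1,5,4) = 1/495; Σ_t [0,0]: t=0:+1/10080 = 1/10080; (3j)²=4/55 [(1 5 4; 1 -4 3)], sign=-1
B: triangle coeff Δ(1,5,4) = 1/495; Σ_t [1,1]: t=1:−1/5040 = -1/5040; (3j)²=16/495 [(1 5 4; 0 3 -3)], sign=+1
I_A²/I_B² = (4/55)/(16/495) = 9/4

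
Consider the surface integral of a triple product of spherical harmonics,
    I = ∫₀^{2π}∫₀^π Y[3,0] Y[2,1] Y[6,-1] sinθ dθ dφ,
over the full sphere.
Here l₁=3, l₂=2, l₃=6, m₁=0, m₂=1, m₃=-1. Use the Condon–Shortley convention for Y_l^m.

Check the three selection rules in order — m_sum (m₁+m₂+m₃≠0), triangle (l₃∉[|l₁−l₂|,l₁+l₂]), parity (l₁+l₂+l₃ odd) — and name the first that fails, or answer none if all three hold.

m₁+m₂+m₃ = 0 + 1 − 1 = 0  ✓
triangle: |3−2|=1 ≤ l₃=6 ≤ 3+2=5  ✗
parity: l₁+l₂+l₃ = 11 is odd

triangle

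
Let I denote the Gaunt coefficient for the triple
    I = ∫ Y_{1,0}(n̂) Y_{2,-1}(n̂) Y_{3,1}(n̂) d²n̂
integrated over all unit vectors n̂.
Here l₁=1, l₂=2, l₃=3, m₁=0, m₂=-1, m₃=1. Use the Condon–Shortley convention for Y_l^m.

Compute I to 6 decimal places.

-0.233597

Rules hold: Σm=0, L=6 even, 1≤3≤3.
N = 3·5·7 = 105
Δ = 0!·2!·4!/7! = 1/105
Racah Σ t=0..0: t=0:+1/4 = 1/4
⇒ 3j(1 2 3; 0 0 0)² = 3/35, sgn -1
Racah Σ t=0..0: t=0:+1/6 = 1/6
⇒ 3j(1 2 3; 0 -1 1)² = 8/105, sgn +1
4πI² = N·(3j₀)²·(3jₘ)² = 24/35
I = -1·√(0.685714/4π) = -0.23359668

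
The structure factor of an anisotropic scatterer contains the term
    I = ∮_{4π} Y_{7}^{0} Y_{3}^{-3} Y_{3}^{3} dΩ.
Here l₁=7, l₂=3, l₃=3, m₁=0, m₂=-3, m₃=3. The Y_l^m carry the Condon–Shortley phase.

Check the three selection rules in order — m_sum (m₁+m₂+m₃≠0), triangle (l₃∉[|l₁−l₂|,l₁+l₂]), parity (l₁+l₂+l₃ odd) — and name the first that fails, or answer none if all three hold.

triangle

m₁+m₂+m₃ = 0 − 3 + 3 = 0  ✓
triangle: |7−3|=4 ≤ l₃=3 ≤ 7+3=10  ✗
parity: l₁+l₂+l₃ = 13 is odd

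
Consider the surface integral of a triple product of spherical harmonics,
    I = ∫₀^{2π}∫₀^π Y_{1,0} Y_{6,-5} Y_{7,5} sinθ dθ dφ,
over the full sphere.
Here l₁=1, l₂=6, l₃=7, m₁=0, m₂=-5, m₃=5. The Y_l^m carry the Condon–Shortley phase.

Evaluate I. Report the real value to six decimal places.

Rules hold: Σm=0, L=14 even, 5≤7≤7.
N = 3·13·15 = 585
Δ = 0!·2!·12!/15! = 1/1365
Racah Σ t=0..0: t=0:+1/518400 = 1/518400
⇒ 3j(1 6 7; 0 0 0)² = 7/195, sgn -1
Racah Σ t=0..0: t=0:+1/39916800 = 1/39916800
⇒ 3j(1 6 7; 0 -5 5)² = 8/455, sgn +1
4πI² = N·(3j₀)²·(3jₘ)² = 24/65
I = -1·√(0.369231/4π) = -0.17141310

-0.171413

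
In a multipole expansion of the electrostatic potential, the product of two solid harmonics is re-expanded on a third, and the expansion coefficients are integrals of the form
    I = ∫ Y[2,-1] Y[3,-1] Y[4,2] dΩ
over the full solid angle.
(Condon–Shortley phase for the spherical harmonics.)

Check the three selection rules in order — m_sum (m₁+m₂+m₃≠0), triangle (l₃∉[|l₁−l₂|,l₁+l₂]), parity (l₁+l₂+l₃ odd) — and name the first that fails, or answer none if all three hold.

azimuthal sum: -1 − 1 + 2 = 0  ✓
1 ≤ 4 ≤ 5 (triangle on l)  ✓
L = 2 + 3 + 4 = 9 (odd)  ✗

parity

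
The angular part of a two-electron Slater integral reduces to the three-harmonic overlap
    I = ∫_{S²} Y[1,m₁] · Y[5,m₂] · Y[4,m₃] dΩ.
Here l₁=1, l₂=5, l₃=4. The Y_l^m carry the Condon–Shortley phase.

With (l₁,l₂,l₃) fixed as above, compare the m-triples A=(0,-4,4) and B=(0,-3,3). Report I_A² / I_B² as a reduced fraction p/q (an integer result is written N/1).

Shared (l₁,l₂,l₃)=(1,5,4): N and (l;000)² cancel in I_A²/I_B².
A: Δ = 2!·0!·8!/11! = 1/495; Racah Σ t=1..1: t=1:−1/40320 = -1/40320; ⇒ 3j(1 5 4; 0 -4 4)² = 1/55, sgn -1
B: Δ = 2!·0!·8!/11! = 1/495; Racah Σ t=1..1: t=1:−1/5040 = -1/5040; ⇒ 3j(1 5 4; 0 -3 3)² = 16/495, sgn +1
I_A²/I_B² = (1/55)/(16/495) = 9/16

9/16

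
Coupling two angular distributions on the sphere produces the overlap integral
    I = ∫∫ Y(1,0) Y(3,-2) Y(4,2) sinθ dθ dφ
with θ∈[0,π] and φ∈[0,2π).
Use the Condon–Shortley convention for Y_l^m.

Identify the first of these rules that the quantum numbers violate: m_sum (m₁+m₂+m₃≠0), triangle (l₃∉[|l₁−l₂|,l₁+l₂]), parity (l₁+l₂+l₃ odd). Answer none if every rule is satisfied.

Σmᵢ = 0  ✓
l₃∈[|l₁−l₂|,l₁+l₂]=[2,4], have l₃=4  ✓
Σlᵢ = 8 ⇒ even  ✓

none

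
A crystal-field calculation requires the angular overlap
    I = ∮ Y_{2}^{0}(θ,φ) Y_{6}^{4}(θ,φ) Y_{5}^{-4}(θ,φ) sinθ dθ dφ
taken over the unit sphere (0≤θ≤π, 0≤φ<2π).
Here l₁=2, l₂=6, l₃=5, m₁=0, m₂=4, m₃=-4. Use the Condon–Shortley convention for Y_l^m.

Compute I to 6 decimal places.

0.000000

L=13 odd ⇒ parity kills the (l;000) factor ⇒ I = 0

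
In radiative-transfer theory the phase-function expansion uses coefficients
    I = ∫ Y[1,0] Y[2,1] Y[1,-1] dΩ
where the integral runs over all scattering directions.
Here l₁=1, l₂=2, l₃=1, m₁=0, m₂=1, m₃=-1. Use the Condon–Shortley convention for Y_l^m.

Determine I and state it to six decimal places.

Checks pass: Σm=0; 4 even; l₃=1∈[1,3].
(2·1+1)(2·2+1)(2·1+1) = 45
Δ: 2! 0! 2! / 5! → 1/30
sum: t=1:−1/1 = -1/1
3j²(1 2 1; 0 0 0) = Δ·Π!·Σ² = 2/15  (sign +1)
sum: t=1:−1/2 = -1/2
3j²(1 2 1; 0 1 -1) = Δ·Π!·Σ² = 1/10  (sign -1)
combine: 4πI² = 45·2/15·1/10 = 3/5
take √, sign -1: I = -0.21850969

-0.218510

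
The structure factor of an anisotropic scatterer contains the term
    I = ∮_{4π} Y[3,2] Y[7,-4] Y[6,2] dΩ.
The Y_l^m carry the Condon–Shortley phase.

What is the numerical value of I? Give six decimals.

0.049256

Rules hold: Σm=0, L=16 even, 4≤6≤10.
N = 7·15·13 = 1365
Δ = 4!·2!·10!/17! = 1/2042040
Racah Σ t=1..3: t=1:−1/207360 t=2:+1/57600 t=3:−1/207360 = 1/129600
⇒ 3j(3 7 6; 0 0 0)² = 168/12155, sgn +1
Racah Σ t=0..1: t=0:+1/725760 t=1:−1/967680 = 1/2903040
⇒ 3j(3 7 6; 2 -4 2)² = 5/3094, sgn +1
4πI² = N·(3j₀)²·(3jₘ)² = 1260/41327
I = +1·√(0.0304885/4π) = 0.04925648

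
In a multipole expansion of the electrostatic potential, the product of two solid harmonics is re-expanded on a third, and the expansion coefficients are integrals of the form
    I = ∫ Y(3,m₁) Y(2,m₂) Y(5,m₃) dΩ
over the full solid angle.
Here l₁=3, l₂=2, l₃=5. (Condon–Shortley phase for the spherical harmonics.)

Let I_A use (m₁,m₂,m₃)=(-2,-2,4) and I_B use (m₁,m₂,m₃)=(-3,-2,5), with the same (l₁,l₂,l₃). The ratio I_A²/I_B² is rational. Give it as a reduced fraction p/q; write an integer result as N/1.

Shared (l₁,l₂,l₃)=(3,2,5): N and (l;000)² cancel in I_A²/I_B².
A: Δ = 0!·6!·4!/11! = 1/2310; Racah Σ t=0..0: t=0:+1/2880 = 1/2880; ⇒ 3j(3 2 5; -2 -2 4)² = 3/55, sgn -1
B: Δ = 0!·6!·4!/11! = 1/2310; Racah Σ t=0..0: t=0:+1/17280 = 1/17280; ⇒ 3j(3 2 5; -3 -2 5)² = 1/11, sgn +1
I_A²/I_B² = (3/55)/(1/11) = 3/5

3/5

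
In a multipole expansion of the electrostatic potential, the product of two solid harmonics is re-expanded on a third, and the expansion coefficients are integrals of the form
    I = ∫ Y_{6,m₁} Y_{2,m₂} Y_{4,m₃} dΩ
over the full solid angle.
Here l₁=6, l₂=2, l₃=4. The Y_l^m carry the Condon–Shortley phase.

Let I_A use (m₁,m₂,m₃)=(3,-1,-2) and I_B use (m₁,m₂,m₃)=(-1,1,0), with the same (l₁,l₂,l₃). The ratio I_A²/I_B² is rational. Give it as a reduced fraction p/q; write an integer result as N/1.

36/25

Same 6,2,4: normalisation and zero-m 3j drop out of the ratio.
A: Δ: 4! 8! 0! / 13! → 1/6435; sum: t=1:−1/8640 = -1/8640; 3j²(6 2 4; 3 -1 -2) = Δ·Π!·Σ² = 28/715  (sign -1)
B: Δ: 4! 8! 0! / 13! → 1/6435; sum: t=3:−1/3456 = -1/3456; 3j²(6 2 4; -1 1 0) = Δ·Π!·Σ² = 35/1287  (sign -1)
I_A²/I_B² = (28/715)/(35/1287) = 36/25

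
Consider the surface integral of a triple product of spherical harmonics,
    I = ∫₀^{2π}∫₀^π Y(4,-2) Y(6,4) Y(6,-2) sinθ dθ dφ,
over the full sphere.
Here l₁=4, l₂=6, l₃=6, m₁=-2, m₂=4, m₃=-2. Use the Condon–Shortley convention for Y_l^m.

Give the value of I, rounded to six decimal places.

Rules hold: Σm=0, L=16 even, 2≤6≤10.
N = 9·13·13 = 1521
Δ = 4!·4!·8!/17! = 1/15315300
Racah Σ t=0..4: t=0:+1/829440 t=1:−1/25920 t=2:+1/9216 t=3:−1/25920 t=4:+1/829440 = 7/207360
⇒ 3j(4 6 6; 0 0 0)² = 28/2431, sgn +1
Racah Σ t=2..4: t=2:+1/3870720 t=3:−1/181440 t=4:+1/138240 = 23/11612160
⇒ 3j(4 6 6; -2 4 -2)² = 529/204204, sgn +1
4πI² = N·(3j₀)²·(3jₘ)² = 1587/34969
I = +1·√(0.0453831/4π) = 0.06009550

0.060095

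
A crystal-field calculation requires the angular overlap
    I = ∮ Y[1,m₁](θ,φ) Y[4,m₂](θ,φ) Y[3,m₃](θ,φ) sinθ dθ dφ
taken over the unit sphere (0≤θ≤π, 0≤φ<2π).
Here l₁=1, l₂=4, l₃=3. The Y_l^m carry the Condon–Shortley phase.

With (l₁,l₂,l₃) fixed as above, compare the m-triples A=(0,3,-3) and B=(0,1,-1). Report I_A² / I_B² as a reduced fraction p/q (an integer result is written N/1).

l's match ⇒ only the (l;m) 3-j factors differ between A and B.
A: triangle coeff Δ(1,4,3) = 1/252; Σ_t [1,1]: t=1:−1/720 = -1/720; (3j)²=1/36 [(1 4 3; 0 3 -3)], sign=-1
B: triangle coeff Δ(1,4,3) = 1/252; Σ_t [1,1]: t=1:−1/48 = -1/48; (3j)²=5/84 [(1 4 3; 0 1 -1)], sign=-1
I_A²/I_B² = (1/36)/(5/84) = 7/15

7/15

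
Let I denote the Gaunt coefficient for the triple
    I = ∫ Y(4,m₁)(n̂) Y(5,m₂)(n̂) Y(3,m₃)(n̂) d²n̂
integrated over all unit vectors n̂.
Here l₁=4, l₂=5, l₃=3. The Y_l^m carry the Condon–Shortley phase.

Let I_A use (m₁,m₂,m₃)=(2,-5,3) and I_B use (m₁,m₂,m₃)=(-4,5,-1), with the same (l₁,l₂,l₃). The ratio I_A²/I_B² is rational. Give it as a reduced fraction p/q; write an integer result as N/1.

15/28

Shared (l₁,l₂,l₃)=(4,5,3): N and (l;000)² cancel in I_A²/I_B².
A: Δ = 6!·2!·4!/13! = 1/180180; Racah Σ t=0..0: t=0:+1/34560 = 1/34560; ⇒ 3j(4 5 3; 2 -5 3)² = 5/286, sgn +1
B: Δ = 6!·2!·4!/13! = 1/180180; Racah Σ t=6..6: t=6:+1/34560 = 1/34560; ⇒ 3j(4 5 3; -4 5 -1)² = 14/429, sgn +1
I_A²/I_B² = (5/286)/(14/429) = 15/28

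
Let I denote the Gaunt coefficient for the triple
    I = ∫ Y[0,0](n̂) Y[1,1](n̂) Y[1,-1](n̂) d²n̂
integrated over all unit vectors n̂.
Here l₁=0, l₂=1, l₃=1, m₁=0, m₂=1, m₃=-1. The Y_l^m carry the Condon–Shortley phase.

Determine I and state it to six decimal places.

Checks pass: Σm=0; 2 even; l₃=1∈[1,1].
(2·0+1)(2·1+1)(2·1+1) = 9
Δ: 0! 0! 2! / 3! → 1/3
sum: t=0:+1/1 = 1/1
3j²(0 1 1; 0 0 0) = Δ·Π!·Σ² = 1/3  (sign -1)
sum: t=0:+1/2 = 1/2
3j²(0 1 1; 0 1 -1) = Δ·Π!·Σ² = 1/3  (sign +1)
combine: 4πI² = 9·1/3·1/3 = 1/1
take √, sign -1: I = -0.28209479

-0.282095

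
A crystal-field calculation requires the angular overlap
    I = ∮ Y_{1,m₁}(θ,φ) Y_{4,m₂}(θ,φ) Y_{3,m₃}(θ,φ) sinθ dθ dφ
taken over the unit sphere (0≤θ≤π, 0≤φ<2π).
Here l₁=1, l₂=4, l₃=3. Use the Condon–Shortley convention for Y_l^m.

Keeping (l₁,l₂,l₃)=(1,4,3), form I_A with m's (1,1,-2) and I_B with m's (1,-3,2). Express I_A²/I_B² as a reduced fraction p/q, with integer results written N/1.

l's match ⇒ only the (l;m) 3-j factors differ between A and B.
A: triangle coeff Δ(1,4,3) = 1/252; Σ_t [0,0]: t=0:+1/240 = 1/240; (3j)²=1/84 [(1 4 3; 1 1 -2)], sign=-1
B: triangle coeff Δ(1,4,3) = 1/252; Σ_t [0,0]: t=0:+1/240 = 1/240; (3j)²=1/12 [(1 4 3; 1 -3 2)], sign=-1
I_A²/I_B² = (1/84)/(1/12) = 1/7

1/7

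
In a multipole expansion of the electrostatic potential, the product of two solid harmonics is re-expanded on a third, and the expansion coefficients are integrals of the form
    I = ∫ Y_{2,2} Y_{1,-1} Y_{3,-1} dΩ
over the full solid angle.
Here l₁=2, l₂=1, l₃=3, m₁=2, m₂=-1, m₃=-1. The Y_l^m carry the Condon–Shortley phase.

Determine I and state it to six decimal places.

Rules hold: Σm=0, L=6 even, 1≤3≤3.
N = 5·3·7 = 105
Δ = 0!·4!·2!/7! = 1/105
Racah Σ t=0..0: t=0:+1/4 = 1/4
⇒ 3j(2 1 3; 0 0 0)² = 3/35, sgn -1
Racah Σ t=0..0: t=0:+1/48 = 1/48
⇒ 3j(2 1 3; 2 -1 -1)² = 1/105, sgn +1
4πI² = N·(3j₀)²·(3jₘ)² = 3/35
I = -1·√(0.0857143/4π) = -0.08258890

-0.082589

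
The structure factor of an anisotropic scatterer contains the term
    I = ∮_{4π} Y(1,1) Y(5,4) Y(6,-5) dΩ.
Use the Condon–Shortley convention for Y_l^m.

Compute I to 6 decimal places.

Checks pass: Σm=0; 12 even; l₃=6∈[4,6].
(2·1+1)(2·5+1)(2·6+1) = 429
Δ: 0! 2! 10! / 13! → 1/858
sum: t=0:+1/14400 = 1/14400
3j²(1 5 6; 0 0 0) = Δ·Π!·Σ² = 6/143  (sign +1)
sum: t=0:+1/725760 = 1/725760
3j²(1 5 6; 1 4 -5) = Δ·Π!·Σ² = 5/78  (sign -1)
combine: 4πI² = 429·6/143·5/78 = 15/13
take √, sign -1: I = -0.30301841

-0.303018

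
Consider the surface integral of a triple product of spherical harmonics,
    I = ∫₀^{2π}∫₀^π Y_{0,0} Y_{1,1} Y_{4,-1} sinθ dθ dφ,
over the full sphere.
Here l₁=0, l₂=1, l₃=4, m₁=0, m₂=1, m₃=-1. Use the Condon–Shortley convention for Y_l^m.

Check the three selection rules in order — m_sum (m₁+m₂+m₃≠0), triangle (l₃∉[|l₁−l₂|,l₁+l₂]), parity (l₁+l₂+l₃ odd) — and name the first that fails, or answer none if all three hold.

Σmᵢ = 0  ✓
l₃∈[|l₁−l₂|,l₁+l₂]=[1,1], have l₃=4  ✗
Σlᵢ = 5 ⇒ odd

triangle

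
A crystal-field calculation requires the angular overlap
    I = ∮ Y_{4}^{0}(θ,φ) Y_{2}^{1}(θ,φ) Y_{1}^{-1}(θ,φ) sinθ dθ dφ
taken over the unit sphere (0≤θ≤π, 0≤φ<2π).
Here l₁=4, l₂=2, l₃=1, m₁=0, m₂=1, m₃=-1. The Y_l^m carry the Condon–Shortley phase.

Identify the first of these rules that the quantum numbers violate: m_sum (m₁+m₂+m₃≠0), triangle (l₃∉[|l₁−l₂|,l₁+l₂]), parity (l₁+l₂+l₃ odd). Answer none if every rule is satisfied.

m₁+m₂+m₃ = 0 + 1 − 1 = 0  ✓
triangle: |4−2|=2 ≤ l₃=1 ≤ 4+2=6  ✗
parity: l₁+l₂+l₃ = 7 is odd

triangle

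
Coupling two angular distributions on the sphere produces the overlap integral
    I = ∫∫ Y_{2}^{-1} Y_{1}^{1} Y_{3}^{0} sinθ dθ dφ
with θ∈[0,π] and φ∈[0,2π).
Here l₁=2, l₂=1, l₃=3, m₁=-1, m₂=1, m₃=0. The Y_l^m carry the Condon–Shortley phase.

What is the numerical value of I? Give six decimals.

0.143048

m-sum 0 ✓  L=6 even ✓  1≤3≤3 ✓
Π(2lᵢ+1) = 5×3×7 = 105
triangle coeff Δ(2,1,3) = 1/105
Σ_t [0,0]: t=0:+1/4 = 1/4
(3j)²=3/35 [(2 1 3; 0 0 0)], sign=-1
Σ_t [0,0]: t=0:+1/12 = 1/12
(3j)²=1/35 [(2 1 3; -1 1 0)], sign=-1
⇒ 4πI² = 9/35
I = (+1)√(9/35/(4π)) = 0.14304817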